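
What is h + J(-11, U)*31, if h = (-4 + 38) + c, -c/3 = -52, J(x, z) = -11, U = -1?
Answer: -151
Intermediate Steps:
c = 156 (c = -3*(-52) = 156)
h = 190 (h = (-4 + 38) + 156 = 34 + 156 = 190)
h + J(-11, U)*31 = 190 - 11*31 = 190 - 341 = -151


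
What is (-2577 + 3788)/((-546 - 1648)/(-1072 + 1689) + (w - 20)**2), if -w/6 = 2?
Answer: 747187/629614 ≈ 1.1867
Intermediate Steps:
w = -12 (w = -6*2 = -12)
(-2577 + 3788)/((-546 - 1648)/(-1072 + 1689) + (w - 20)**2) = (-2577 + 3788)/((-546 - 1648)/(-1072 + 1689) + (-12 - 20)**2) = 1211/(-2194/617 + (-32)**2) = 1211/(-2194*1/617 + 1024) = 1211/(-2194/617 + 1024) = 1211/(629614/617) = 1211*(617/629614) = 747187/629614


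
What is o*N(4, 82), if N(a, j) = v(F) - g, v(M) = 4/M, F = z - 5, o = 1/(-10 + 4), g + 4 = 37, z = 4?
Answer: 37/6 ≈ 6.1667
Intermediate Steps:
g = 33 (g = -4 + 37 = 33)
o = -⅙ (o = 1/(-6) = -⅙ ≈ -0.16667)
F = -1 (F = 4 - 5 = -1)
N(a, j) = -37 (N(a, j) = 4/(-1) - 1*33 = 4*(-1) - 33 = -4 - 33 = -37)
o*N(4, 82) = -⅙*(-37) = 37/6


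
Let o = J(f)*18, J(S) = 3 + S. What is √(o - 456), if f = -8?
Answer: I*√546 ≈ 23.367*I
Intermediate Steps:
o = -90 (o = (3 - 8)*18 = -5*18 = -90)
√(o - 456) = √(-90 - 456) = √(-546) = I*√546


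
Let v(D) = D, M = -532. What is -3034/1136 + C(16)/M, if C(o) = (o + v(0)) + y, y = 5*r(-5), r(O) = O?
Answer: -200483/75544 ≈ -2.6539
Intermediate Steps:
y = -25 (y = 5*(-5) = -25)
C(o) = -25 + o (C(o) = (o + 0) - 25 = o - 25 = -25 + o)
-3034/1136 + C(16)/M = -3034/1136 + (-25 + 16)/(-532) = -3034*1/1136 - 9*(-1/532) = -1517/568 + 9/532 = -200483/75544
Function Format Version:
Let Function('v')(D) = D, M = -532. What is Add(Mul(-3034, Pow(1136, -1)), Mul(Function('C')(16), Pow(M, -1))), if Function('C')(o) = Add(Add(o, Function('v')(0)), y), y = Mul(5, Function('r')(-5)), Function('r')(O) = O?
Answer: Rational(-200483, 75544) ≈ -2.6539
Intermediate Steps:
y = -25 (y = Mul(5, -5) = -25)
Function('C')(o) = Add(-25, o) (Function('C')(o) = Add(Add(o, 0), -25) = Add(o, -25) = Add(-25, o))
Add(Mul(-3034, Pow(1136, -1)), Mul(Function('C')(16), Pow(M, -1))) = Add(Mul(-3034, Pow(1136, -1)), Mul(Add(-25, 16), Pow(-532, -1))) = Add(Mul(-3034, Rational(1, 1136)), Mul(-9, Rational(-1, 532))) = Add(Rational(-1517, 568), Rational(9, 532)) = Rational(-200483, 75544)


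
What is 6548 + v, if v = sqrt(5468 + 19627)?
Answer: 6548 + sqrt(25095) ≈ 6706.4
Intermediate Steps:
v = sqrt(25095) ≈ 158.41
6548 + v = 6548 + sqrt(25095)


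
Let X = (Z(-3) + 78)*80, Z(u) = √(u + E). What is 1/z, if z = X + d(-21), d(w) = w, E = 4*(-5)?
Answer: 6219/38823161 - 80*I*√23/38823161 ≈ 0.00016019 - 9.8824e-6*I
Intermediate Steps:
E = -20
Z(u) = √(-20 + u) (Z(u) = √(u - 20) = √(-20 + u))
X = 6240 + 80*I*√23 (X = (√(-20 - 3) + 78)*80 = (√(-23) + 78)*80 = (I*√23 + 78)*80 = (78 + I*√23)*80 = 6240 + 80*I*√23 ≈ 6240.0 + 383.67*I)
z = 6219 + 80*I*√23 (z = (6240 + 80*I*√23) - 21 = 6219 + 80*I*√23 ≈ 6219.0 + 383.67*I)
1/z = 1/(6219 + 80*I*√23)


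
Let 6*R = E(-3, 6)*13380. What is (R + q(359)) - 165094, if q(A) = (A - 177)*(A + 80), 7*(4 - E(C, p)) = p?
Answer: -547312/7 ≈ -78187.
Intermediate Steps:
E(C, p) = 4 - p/7
q(A) = (-177 + A)*(80 + A)
R = 49060/7 (R = ((4 - ⅐*6)*13380)/6 = ((4 - 6/7)*13380)/6 = ((22/7)*13380)/6 = (⅙)*(294360/7) = 49060/7 ≈ 7008.6)
(R + q(359)) - 165094 = (49060/7 + (-14160 + 359² - 97*359)) - 165094 = (49060/7 + (-14160 + 128881 - 34823)) - 165094 = (49060/7 + 79898) - 165094 = 608346/7 - 165094 = -547312/7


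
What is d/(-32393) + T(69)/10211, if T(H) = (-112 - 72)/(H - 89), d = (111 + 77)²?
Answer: -1802997842/1653824615 ≈ -1.0902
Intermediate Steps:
d = 35344 (d = 188² = 35344)
T(H) = -184/(-89 + H)
d/(-32393) + T(69)/10211 = 35344/(-32393) - 184/(-89 + 69)/10211 = 35344*(-1/32393) - 184/(-20)*(1/10211) = -35344/32393 - 184*(-1/20)*(1/10211) = -35344/32393 + (46/5)*(1/10211) = -35344/32393 + 46/51055 = -1802997842/1653824615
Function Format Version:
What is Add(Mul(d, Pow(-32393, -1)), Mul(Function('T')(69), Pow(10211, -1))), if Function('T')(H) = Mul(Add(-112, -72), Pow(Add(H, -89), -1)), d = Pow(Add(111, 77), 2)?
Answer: Rational(-1802997842, 1653824615) ≈ -1.0902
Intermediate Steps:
d = 35344 (d = Pow(188, 2) = 35344)
Function('T')(H) = Mul(-184, Pow(Add(-89, H), -1))
Add(Mul(d, Pow(-32393, -1)), Mul(Function('T')(69), Pow(10211, -1))) = Add(Mul(35344, Pow(-32393, -1)), Mul(Mul(-184, Pow(Add(-89, 69), -1)), Pow(10211, -1))) = Add(Mul(35344, Rational(-1, 32393)), Mul(Mul(-184, Pow(-20, -1)), Rational(1, 10211))) = Add(Rational(-35344, 32393), Mul(Mul(-184, Rational(-1, 20)), Rational(1, 10211))) = Add(Rational(-35344, 32393), Mul(Rational(46, 5), Rational(1, 10211))) = Add(Rational(-35344, 32393), Rational(46, 51055)) = Rational(-1802997842, 1653824615)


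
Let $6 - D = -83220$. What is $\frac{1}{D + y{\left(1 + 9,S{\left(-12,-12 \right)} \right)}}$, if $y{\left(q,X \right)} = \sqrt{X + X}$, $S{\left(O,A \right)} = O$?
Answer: $\frac{13871}{1154427850} - \frac{i \sqrt{6}}{3463283550} \approx 1.2015 \cdot 10^{-5} - 7.0727 \cdot 10^{-10} i$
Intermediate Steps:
$D = 83226$ ($D = 6 - -83220 = 6 + 83220 = 83226$)
$y{\left(q,X \right)} = \sqrt{2} \sqrt{X}$ ($y{\left(q,X \right)} = \sqrt{2 X} = \sqrt{2} \sqrt{X}$)
$\frac{1}{D + y{\left(1 + 9,S{\left(-12,-12 \right)} \right)}} = \frac{1}{83226 + \sqrt{2} \sqrt{-12}} = \frac{1}{83226 + \sqrt{2} \cdot 2 i \sqrt{3}} = \frac{1}{83226 + 2 i \sqrt{6}}$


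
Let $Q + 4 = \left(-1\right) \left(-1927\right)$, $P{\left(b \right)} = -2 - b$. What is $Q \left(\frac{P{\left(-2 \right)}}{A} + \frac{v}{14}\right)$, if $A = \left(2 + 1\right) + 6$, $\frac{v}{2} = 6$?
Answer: $\frac{11538}{7} \approx 1648.3$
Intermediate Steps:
$v = 12$ ($v = 2 \cdot 6 = 12$)
$Q = 1923$ ($Q = -4 - -1927 = -4 + 1927 = 1923$)
$A = 9$ ($A = 3 + 6 = 9$)
$Q \left(\frac{P{\left(-2 \right)}}{A} + \frac{v}{14}\right) = 1923 \left(\frac{-2 - -2}{9} + \frac{12}{14}\right) = 1923 \left(\left(-2 + 2\right) \frac{1}{9} + 12 \cdot \frac{1}{14}\right) = 1923 \left(0 \cdot \frac{1}{9} + \frac{6}{7}\right) = 1923 \left(0 + \frac{6}{7}\right) = 1923 \cdot \frac{6}{7} = \frac{11538}{7}$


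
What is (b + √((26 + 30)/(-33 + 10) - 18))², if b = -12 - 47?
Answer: (1357 - I*√10810)²/529 ≈ 3460.6 - 533.42*I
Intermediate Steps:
b = -59
(b + √((26 + 30)/(-33 + 10) - 18))² = (-59 + √((26 + 30)/(-33 + 10) - 18))² = (-59 + √(56/(-23) - 18))² = (-59 + √(56*(-1/23) - 18))² = (-59 + √(-56/23 - 18))² = (-59 + √(-470/23))² = (-59 + I*√10810/23)²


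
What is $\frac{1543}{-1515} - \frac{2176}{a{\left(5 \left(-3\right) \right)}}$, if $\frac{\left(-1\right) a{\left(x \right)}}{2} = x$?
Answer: $- \frac{111431}{1515} \approx -73.552$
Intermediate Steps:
$a{\left(x \right)} = - 2 x$
$\frac{1543}{-1515} - \frac{2176}{a{\left(5 \left(-3\right) \right)}} = \frac{1543}{-1515} - \frac{2176}{\left(-2\right) 5 \left(-3\right)} = 1543 \left(- \frac{1}{1515}\right) - \frac{2176}{\left(-2\right) \left(-15\right)} = - \frac{1543}{1515} - \frac{2176}{30} = - \frac{1543}{1515} - \frac{1088}{15} = - \frac{111431}{1515}$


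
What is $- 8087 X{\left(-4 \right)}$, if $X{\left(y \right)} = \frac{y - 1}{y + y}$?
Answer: $- \frac{40435}{8} \approx -5054.4$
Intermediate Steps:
$X{\left(y \right)} = \frac{-1 + y}{2 y}$
$- 8087 X{\left(-4 \right)} = - 8087 \frac{-1 - 4}{2 \left(-4\right)} = - 8087 \cdot \frac{1}{2} \left(- \frac{1}{4}\right) \left(-5\right) = \left(-8087\right) \frac{5}{8} = - \frac{40435}{8}$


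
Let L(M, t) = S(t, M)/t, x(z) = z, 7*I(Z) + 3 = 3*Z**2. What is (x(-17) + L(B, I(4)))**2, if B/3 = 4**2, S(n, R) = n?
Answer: 256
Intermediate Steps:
B = 48 (B = 3*4**2 = 3*16 = 48)
I(Z) = -3/7 + 3*Z**2/7 (I(Z) = -3/7 + (3*Z**2)/7 = -3/7 + 3*Z**2/7)
L(M, t) = 1 (L(M, t) = t/t = 1)
(x(-17) + L(B, I(4)))**2 = (-17 + 1)**2 = (-16)**2 = 256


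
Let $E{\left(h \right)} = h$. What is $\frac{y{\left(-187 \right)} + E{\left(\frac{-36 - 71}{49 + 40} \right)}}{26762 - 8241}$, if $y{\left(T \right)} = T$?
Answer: $- \frac{16750}{1648369} \approx -0.010162$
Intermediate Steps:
$\frac{y{\left(-187 \right)} + E{\left(\frac{-36 - 71}{49 + 40} \right)}}{26762 - 8241} = \frac{-187 + \frac{-36 - 71}{49 + 40}}{26762 - 8241} = \frac{-187 - \frac{107}{89}}{26762 - 8241} = \frac{-187 - \frac{107}{89}}{18521} = \left(-187 - \frac{107}{89}\right) \frac{1}{18521} = \left(- \frac{16750}{89}\right) \frac{1}{18521} = - \frac{16750}{1648369}$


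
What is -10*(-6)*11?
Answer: 660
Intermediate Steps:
-10*(-6)*11 = 60*11 = 660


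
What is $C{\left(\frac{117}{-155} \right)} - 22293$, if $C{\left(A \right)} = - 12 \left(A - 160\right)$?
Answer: $- \frac{3156411}{155} \approx -20364.0$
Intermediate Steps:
$C{\left(A \right)} = 1920 - 12 A$ ($C{\left(A \right)} = - 12 \left(-160 + A\right) = 1920 - 12 A$)
$C{\left(\frac{117}{-155} \right)} - 22293 = \left(1920 - 12 \frac{117}{-155}\right) - 22293 = \left(1920 - 12 \cdot 117 \left(- \frac{1}{155}\right)\right) - 22293 = \left(1920 - - \frac{1404}{155}\right) - 22293 = \left(1920 + \frac{1404}{155}\right) - 22293 = \frac{299004}{155} - 22293 = - \frac{3156411}{155}$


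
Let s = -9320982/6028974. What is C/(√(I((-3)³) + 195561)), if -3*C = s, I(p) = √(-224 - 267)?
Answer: 1553497/(3014487*√(195561 + I*√491)) ≈ 0.0011653 - 6.6021e-8*I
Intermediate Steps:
I(p) = I*√491 (I(p) = √(-491) = I*√491)
s = -1553497/1004829 (s = -9320982*1/6028974 = -1553497/1004829 ≈ -1.5460)
C = 1553497/3014487 (C = -⅓*(-1553497/1004829) = 1553497/3014487 ≈ 0.51534)
C/(√(I((-3)³) + 195561)) = 1553497/(3014487*(√(I*√491 + 195561))) = 1553497/(3014487*(√(195561 + I*√491))) = 1553497/(3014487*√(195561 + I*√491))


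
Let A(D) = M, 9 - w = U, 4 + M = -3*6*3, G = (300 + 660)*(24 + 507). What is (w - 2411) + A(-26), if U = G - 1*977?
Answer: -511243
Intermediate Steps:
G = 509760 (G = 960*531 = 509760)
U = 508783 (U = 509760 - 1*977 = 509760 - 977 = 508783)
M = -58 (M = -4 - 3*6*3 = -4 - 18*3 = -4 - 54 = -58)
w = -508774 (w = 9 - 1*508783 = 9 - 508783 = -508774)
A(D) = -58
(w - 2411) + A(-26) = (-508774 - 2411) - 58 = -511185 - 58 = -511243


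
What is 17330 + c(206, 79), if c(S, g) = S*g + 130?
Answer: 33734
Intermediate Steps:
c(S, g) = 130 + S*g
17330 + c(206, 79) = 17330 + (130 + 206*79) = 17330 + (130 + 16274) = 17330 + 16404 = 33734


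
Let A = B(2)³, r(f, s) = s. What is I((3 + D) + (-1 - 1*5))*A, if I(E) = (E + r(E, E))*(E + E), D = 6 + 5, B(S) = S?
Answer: 2048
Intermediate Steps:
D = 11
A = 8 (A = 2³ = 8)
I(E) = 4*E² (I(E) = (E + E)*(E + E) = (2*E)*(2*E) = 4*E²)
I((3 + D) + (-1 - 1*5))*A = (4*((3 + 11) + (-1 - 1*5))²)*8 = (4*(14 + (-1 - 5))²)*8 = (4*(14 - 6)²)*8 = (4*8²)*8 = (4*64)*8 = 256*8 = 2048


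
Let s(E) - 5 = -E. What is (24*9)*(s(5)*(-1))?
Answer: 0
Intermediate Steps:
s(E) = 5 - E
(24*9)*(s(5)*(-1)) = (24*9)*((5 - 1*5)*(-1)) = 216*((5 - 5)*(-1)) = 216*(0*(-1)) = 216*0 = 0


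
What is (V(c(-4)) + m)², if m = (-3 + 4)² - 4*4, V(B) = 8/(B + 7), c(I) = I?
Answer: 1369/9 ≈ 152.11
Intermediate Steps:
V(B) = 8/(7 + B)
m = -15 (m = 1² - 16 = 1 - 16 = -15)
(V(c(-4)) + m)² = (8/(7 - 4) - 15)² = (8/3 - 15)² = (-37/3)² = 1369/9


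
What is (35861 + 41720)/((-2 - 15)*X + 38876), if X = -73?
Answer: 11083/5731 ≈ 1.9339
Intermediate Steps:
(35861 + 41720)/((-2 - 15)*X + 38876) = (35861 + 41720)/((-2 - 15)*(-73) + 38876) = 77581/(-17*(-73) + 38876) = 77581/(1241 + 38876) = 77581/40117 = 77581*(1/40117) = 11083/5731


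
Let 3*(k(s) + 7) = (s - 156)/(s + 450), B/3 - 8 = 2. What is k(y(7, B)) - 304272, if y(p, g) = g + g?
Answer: -77591161/255 ≈ -3.0428e+5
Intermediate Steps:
B = 30 (B = 24 + 3*2 = 24 + 6 = 30)
y(p, g) = 2*g
k(s) = -7 + (-156 + s)/(3*(450 + s)) (k(s) = -7 + ((s - 156)/(s + 450))/3 = -7 + ((-156 + s)/(450 + s))/3 = -7 + (-156 + s)/(3*(450 + s)))
k(y(7, B)) - 304272 = 2*(-4803 - 20*30)/(3*(450 + 2*30)) - 304272 = 2*(-4803 - 10*60)/(3*(450 + 60)) - 304272 = (⅔)*(-4803 - 600)/510 - 304272 = (⅔)*(1/510)*(-5403) - 304272 = -1801/255 - 304272 = -77591161/255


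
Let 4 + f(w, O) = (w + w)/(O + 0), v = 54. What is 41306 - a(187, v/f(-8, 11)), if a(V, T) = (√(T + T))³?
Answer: 41306 + 297*I*√55/25 ≈ 41306.0 + 88.104*I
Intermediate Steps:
f(w, O) = -4 + 2*w/O (f(w, O) = -4 + (w + w)/(O + 0) = -4 + (2*w)/O = -4 + 2*w/O)
a(V, T) = 2*√2*T^(3/2) (a(V, T) = (√(2*T))³ = (√2*√T)³ = 2*√2*T^(3/2))
41306 - a(187, v/f(-8, 11)) = 41306 - 2*√2*(54/(-4 + 2*(-8)/11))^(3/2) = 41306 - 2*√2*(54/(-4 + 2*(-8)*(1/11)))^(3/2) = 41306 - 2*√2*(54/(-4 - 16/11))^(3/2) = 41306 - 2*√2*(54/(-60/11))^(3/2) = 41306 - 2*√2*(54*(-11/60))^(3/2) = 41306 - 2*√2*(-99/10)^(3/2) = 41306 - 2*√2*(-297*I*√110/100) = 41306 - (-297)*I*√55/25 = 41306 + 297*I*√55/25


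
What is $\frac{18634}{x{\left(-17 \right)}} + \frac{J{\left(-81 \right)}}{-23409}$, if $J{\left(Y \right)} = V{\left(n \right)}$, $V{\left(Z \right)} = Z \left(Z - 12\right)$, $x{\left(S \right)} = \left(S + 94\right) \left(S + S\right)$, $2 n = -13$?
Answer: $- \frac{666949}{93636} \approx -7.1228$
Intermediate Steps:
$n = - \frac{13}{2}$ ($n = \frac{1}{2} \left(-13\right) = - \frac{13}{2} \approx -6.5$)
$x{\left(S \right)} = 2 S \left(94 + S\right)$ ($x{\left(S \right)} = \left(94 + S\right) 2 S = 2 S \left(94 + S\right)$)
$V{\left(Z \right)} = Z \left(-12 + Z\right)$
$J{\left(Y \right)} = \frac{481}{4}$ ($J{\left(Y \right)} = - \frac{13 \left(-12 - \frac{13}{2}\right)}{2} = \left(- \frac{13}{2}\right) \left(- \frac{37}{2}\right) = \frac{481}{4}$)
$\frac{18634}{x{\left(-17 \right)}} + \frac{J{\left(-81 \right)}}{-23409} = \frac{18634}{2 \left(-17\right) \left(94 - 17\right)} + \frac{481}{4 \left(-23409\right)} = \frac{18634}{2 \left(-17\right) 77} + \frac{481}{4} \left(- \frac{1}{23409}\right) = \frac{18634}{-2618} - \frac{481}{93636} = 18634 \left(- \frac{1}{2618}\right) - \frac{481}{93636} = - \frac{121}{17} - \frac{481}{93636} = - \frac{666949}{93636}$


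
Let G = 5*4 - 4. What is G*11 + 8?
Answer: 184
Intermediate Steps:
G = 16 (G = 20 - 4 = 16)
G*11 + 8 = 16*11 + 8 = 176 + 8 = 184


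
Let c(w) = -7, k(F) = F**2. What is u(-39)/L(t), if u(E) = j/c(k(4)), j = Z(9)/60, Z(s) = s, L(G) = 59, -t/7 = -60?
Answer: -3/8260 ≈ -0.00036320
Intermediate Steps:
t = 420 (t = -7*(-60) = 420)
j = 3/20 (j = 9/60 = 9*(1/60) = 3/20 ≈ 0.15000)
u(E) = -3/140 (u(E) = (3/20)/(-7) = (3/20)*(-1/7) = -3/140)
u(-39)/L(t) = -3/140/59 = -3/140*1/59 = -3/8260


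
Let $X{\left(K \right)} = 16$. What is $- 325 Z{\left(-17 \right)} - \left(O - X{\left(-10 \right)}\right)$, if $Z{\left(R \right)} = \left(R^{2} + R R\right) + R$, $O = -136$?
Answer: $-182173$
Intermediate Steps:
$Z{\left(R \right)} = R + 2 R^{2}$ ($Z{\left(R \right)} = \left(R^{2} + R^{2}\right) + R = 2 R^{2} + R = R + 2 R^{2}$)
$- 325 Z{\left(-17 \right)} - \left(O - X{\left(-10 \right)}\right) = - 325 \left(- 17 \left(1 + 2 \left(-17\right)\right)\right) + \left(16 - -136\right) = - 325 \left(- 17 \left(1 - 34\right)\right) + \left(16 + 136\right) = - 325 \left(\left(-17\right) \left(-33\right)\right) + 152 = \left(-325\right) 561 + 152 = -182325 + 152 = -182173$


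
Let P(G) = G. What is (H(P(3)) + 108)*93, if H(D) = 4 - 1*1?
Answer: 10323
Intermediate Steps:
H(D) = 3 (H(D) = 4 - 1 = 3)
(H(P(3)) + 108)*93 = (3 + 108)*93 = 111*93 = 10323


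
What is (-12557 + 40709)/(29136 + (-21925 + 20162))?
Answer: 28152/27373 ≈ 1.0285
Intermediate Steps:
(-12557 + 40709)/(29136 + (-21925 + 20162)) = 28152/(29136 - 1763) = 28152/27373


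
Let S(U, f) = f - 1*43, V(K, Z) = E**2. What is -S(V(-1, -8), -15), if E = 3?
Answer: 58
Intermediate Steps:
V(K, Z) = 9 (V(K, Z) = 3**2 = 9)
S(U, f) = -43 + f (S(U, f) = f - 43 = -43 + f)
-S(V(-1, -8), -15) = -(-43 - 15) = -1*(-58) = 58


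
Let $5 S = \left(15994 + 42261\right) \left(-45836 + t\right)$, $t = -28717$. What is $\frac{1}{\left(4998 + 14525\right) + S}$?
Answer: $- \frac{1}{868597480} \approx -1.1513 \cdot 10^{-9}$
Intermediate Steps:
$S = -868617003$ ($S = \frac{\left(15994 + 42261\right) \left(-45836 - 28717\right)}{5} = \frac{58255 \left(-74553\right)}{5} = \frac{1}{5} \left(-4343085015\right) = -868617003$)
$\frac{1}{\left(4998 + 14525\right) + S} = \frac{1}{\left(4998 + 14525\right) - 868617003} = \frac{1}{19523 - 868617003} = \frac{1}{-868597480} = - \frac{1}{868597480}$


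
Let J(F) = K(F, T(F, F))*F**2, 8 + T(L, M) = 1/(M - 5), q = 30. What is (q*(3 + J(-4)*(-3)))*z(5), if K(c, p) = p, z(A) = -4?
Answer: -47080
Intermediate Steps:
T(L, M) = -8 + 1/(-5 + M) (T(L, M) = -8 + 1/(M - 5) = -8 + 1/(-5 + M))
J(F) = F**2*(41 - 8*F)/(-5 + F) (J(F) = ((41 - 8*F)/(-5 + F))*F**2 = F**2*(41 - 8*F)/(-5 + F))
(q*(3 + J(-4)*(-3)))*z(5) = (30*(3 + ((-4)**2*(41 - 8*(-4))/(-5 - 4))*(-3)))*(-4) = (30*(3 + (16*(41 + 32)/(-9))*(-3)))*(-4) = (30*(3 + (16*(-1/9)*73)*(-3)))*(-4) = (30*(3 - 1168/9*(-3)))*(-4) = (30*(3 + 1168/3))*(-4) = (30*(1177/3))*(-4) = 11770*(-4) = -47080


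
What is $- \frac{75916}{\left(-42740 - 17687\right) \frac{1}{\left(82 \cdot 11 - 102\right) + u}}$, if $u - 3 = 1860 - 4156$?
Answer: $- \frac{113342588}{60427} \approx -1875.7$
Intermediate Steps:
$u = -2293$ ($u = 3 + \left(1860 - 4156\right) = 3 - 2296 = -2293$)
$- \frac{75916}{\left(-42740 - 17687\right) \frac{1}{\left(82 \cdot 11 - 102\right) + u}} = - \frac{75916}{\left(-42740 - 17687\right) \frac{1}{\left(82 \cdot 11 - 102\right) - 2293}} = - \frac{75916}{\left(-60427\right) \frac{1}{\left(902 - 102\right) - 2293}} = - \frac{75916}{\left(-60427\right) \frac{1}{800 - 2293}} = - \frac{75916}{\left(-60427\right) \frac{1}{-1493}} = - \frac{75916}{\left(-60427\right) \left(- \frac{1}{1493}\right)} = - \frac{75916}{\frac{60427}{1493}} = \left(-75916\right) \frac{1493}{60427} = - \frac{113342588}{60427}$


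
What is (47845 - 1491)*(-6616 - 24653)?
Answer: -1449443226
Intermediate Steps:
(47845 - 1491)*(-6616 - 24653) = 46354*(-31269) = -1449443226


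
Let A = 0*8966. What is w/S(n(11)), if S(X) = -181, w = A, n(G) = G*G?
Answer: 0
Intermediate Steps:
A = 0
n(G) = G²
w = 0
w/S(n(11)) = 0/(-181) = 0*(-1/181) = 0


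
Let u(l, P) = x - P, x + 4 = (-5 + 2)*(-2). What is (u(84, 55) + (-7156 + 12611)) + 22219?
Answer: 27621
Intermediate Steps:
x = 2 (x = -4 + (-5 + 2)*(-2) = -4 - 3*(-2) = -4 + 6 = 2)
u(l, P) = 2 - P
(u(84, 55) + (-7156 + 12611)) + 22219 = ((2 - 1*55) + (-7156 + 12611)) + 22219 = ((2 - 55) + 5455) + 22219 = (-53 + 5455) + 22219 = 5402 + 22219 = 27621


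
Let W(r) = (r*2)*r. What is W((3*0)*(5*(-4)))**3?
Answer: 0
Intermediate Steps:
W(r) = 2*r**2 (W(r) = (2*r)*r = 2*r**2)
W((3*0)*(5*(-4)))**3 = (2*((3*0)*(5*(-4)))**2)**3 = (2*(0*(-20))**2)**3 = (2*0**2)**3 = (2*0)**3 = 0**3 = 0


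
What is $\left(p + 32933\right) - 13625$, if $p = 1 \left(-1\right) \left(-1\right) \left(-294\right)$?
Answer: $19014$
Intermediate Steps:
$p = -294$ ($p = \left(-1\right) \left(-1\right) \left(-294\right) = 1 \left(-294\right) = -294$)
$\left(p + 32933\right) - 13625 = \left(-294 + 32933\right) - 13625 = 32639 - 13625 = 19014$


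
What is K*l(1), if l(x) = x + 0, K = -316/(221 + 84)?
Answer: -316/305 ≈ -1.0361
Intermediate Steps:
K = -316/305 ≈ -1.0361
l(x) = x
K*l(1) = -316/305*1 = -316/305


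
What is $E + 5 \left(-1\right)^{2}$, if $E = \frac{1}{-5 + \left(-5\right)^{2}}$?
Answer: $\frac{101}{20} \approx 5.05$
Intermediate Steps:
$E = \frac{1}{20}$ ($E = \frac{1}{-5 + 25} = \frac{1}{20} \approx 0.05$)
$E + 5 \left(-1\right)^{2} = \frac{1}{20} + 5 \left(-1\right)^{2} = \frac{1}{20} + 5 \cdot 1 = \frac{1}{20} + 5 = \frac{101}{20}$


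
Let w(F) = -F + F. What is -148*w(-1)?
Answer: 0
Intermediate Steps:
w(F) = 0
-148*w(-1) = -148*0 = 0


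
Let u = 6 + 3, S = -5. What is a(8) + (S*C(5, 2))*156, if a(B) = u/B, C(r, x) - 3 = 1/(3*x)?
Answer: -19751/8 ≈ -2468.9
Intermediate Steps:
C(r, x) = 3 + 1/(3*x)
u = 9
a(B) = 9/B
a(8) + (S*C(5, 2))*156 = 9/8 - 5*(3 + (1/3)/2)*156 = 9*(1/8) - 5*(3 + (1/3)*(1/2))*156 = 9/8 - 5*(3 + 1/6)*156 = 9/8 - 5*19/6*156 = 9/8 - 95/6*156 = 9/8 - 2470 = -19751/8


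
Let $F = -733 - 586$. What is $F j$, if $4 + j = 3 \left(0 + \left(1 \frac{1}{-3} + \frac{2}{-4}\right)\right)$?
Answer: $\frac{17147}{2} \approx 8573.5$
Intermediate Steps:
$F = -1319$
$j = - \frac{13}{2}$ ($j = -4 + 3 \left(0 + \left(1 \frac{1}{-3} + \frac{2}{-4}\right)\right) = -4 + 3 \left(0 + \left(1 \left(- \frac{1}{3}\right) + 2 \left(- \frac{1}{4}\right)\right)\right) = -4 + 3 \left(0 - \frac{5}{6}\right) = -4 + 3 \left(- \frac{5}{6}\right) = -4 - \frac{5}{2} = - \frac{13}{2} \approx -6.5$)
$F j = \left(-1319\right) \left(- \frac{13}{2}\right) = \frac{17147}{2}$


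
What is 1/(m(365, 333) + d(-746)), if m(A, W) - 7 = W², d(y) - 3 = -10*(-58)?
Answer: 1/111479 ≈ 8.9703e-6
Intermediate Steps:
d(y) = 583 (d(y) = 3 - 10*(-58) = 3 + 580 = 583)
m(A, W) = 7 + W²
1/(m(365, 333) + d(-746)) = 1/((7 + 333²) + 583) = 1/((7 + 110889) + 583) = 1/(110896 + 583) = 1/111479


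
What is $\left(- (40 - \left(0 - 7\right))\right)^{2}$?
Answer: $2209$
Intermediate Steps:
$\left(- (40 - \left(0 - 7\right))\right)^{2} = \left(- (40 - -7)\right)^{2} = \left(- (40 + 7)\right)^{2} = \left(\left(-1\right) 47\right)^{2} = \left(-47\right)^{2} = 2209$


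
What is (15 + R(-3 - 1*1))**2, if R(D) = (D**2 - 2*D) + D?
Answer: 1225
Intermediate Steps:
R(D) = D**2 - D
(15 + R(-3 - 1*1))**2 = (15 + (-3 - 1*1)*(-1 + (-3 - 1*1)))**2 = (15 + (-3 - 1)*(-1 + (-3 - 1)))**2 = (15 - 4*(-1 - 4))**2 = (15 - 4*(-5))**2 = (15 + 20)**2 = 35**2 = 1225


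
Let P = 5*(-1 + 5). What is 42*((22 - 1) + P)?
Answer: 1722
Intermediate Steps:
P = 20 (P = 5*4 = 20)
42*((22 - 1) + P) = 42*((22 - 1) + 20) = 42*(21 + 20) = 42*41 = 1722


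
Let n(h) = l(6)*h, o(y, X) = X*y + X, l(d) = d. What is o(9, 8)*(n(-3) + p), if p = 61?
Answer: 3440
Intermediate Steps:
o(y, X) = X + X*y
n(h) = 6*h
o(9, 8)*(n(-3) + p) = (8*(1 + 9))*(6*(-3) + 61) = (8*10)*(-18 + 61) = 80*43 = 3440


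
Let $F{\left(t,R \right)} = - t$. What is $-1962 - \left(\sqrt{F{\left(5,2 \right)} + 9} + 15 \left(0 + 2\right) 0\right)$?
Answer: $-1964$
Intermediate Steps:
$-1962 - \left(\sqrt{F{\left(5,2 \right)} + 9} + 15 \left(0 + 2\right) 0\right) = -1962 - \left(\sqrt{\left(-1\right) 5 + 9} + 15 \left(0 + 2\right) 0\right) = -1962 - \left(\sqrt{-5 + 9} + 15 \cdot 2 \cdot 0\right) = -1962 - \left(\sqrt{4} + 15 \cdot 0\right) = -1962 - \left(2 + 0\right) = -1962 - 2 = -1964$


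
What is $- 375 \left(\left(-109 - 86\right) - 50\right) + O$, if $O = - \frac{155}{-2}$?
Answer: $\frac{183905}{2} \approx 91953.0$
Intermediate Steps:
$O = \frac{155}{2}$ ($O = \left(-155\right) \left(- \frac{1}{2}\right) = \frac{155}{2} \approx 77.5$)
$- 375 \left(\left(-109 - 86\right) - 50\right) + O = - 375 \left(\left(-109 - 86\right) - 50\right) + \frac{155}{2} = - 375 \left(-195 - 50\right) + \frac{155}{2} = \left(-375\right) \left(-245\right) + \frac{155}{2} = 91875 + \frac{155}{2} = \frac{183905}{2}$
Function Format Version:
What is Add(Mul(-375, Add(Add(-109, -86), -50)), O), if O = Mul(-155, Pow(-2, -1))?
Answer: Rational(183905, 2) ≈ 91953.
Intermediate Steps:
O = Rational(155, 2) (O = Mul(-155, Rational(-1, 2)) = Rational(155, 2) ≈ 77.500)
Add(Mul(-375, Add(Add(-109, -86), -50)), O) = Add(Mul(-375, Add(Add(-109, -86), -50)), Rational(155, 2)) = Add(Mul(-375, Add(-195, -50)), Rational(155, 2)) = Add(Mul(-375, -245), Rational(155, 2)) = Add(91875, Rational(155, 2)) = Rational(183905, 2)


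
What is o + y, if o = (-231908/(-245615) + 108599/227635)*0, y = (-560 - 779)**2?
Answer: 1792921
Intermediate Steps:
y = 1792921 (y = (-1339)**2 = 1792921)
o = 0 (o = (-231908*(-1/245615) + 108599*(1/227635))*0 = (231908/245615 + 108599/227635)*0 = (15892784193/11182114105)*0 = 0)
o + y = 0 + 1792921 = 1792921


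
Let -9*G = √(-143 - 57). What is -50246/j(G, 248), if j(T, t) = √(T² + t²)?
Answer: -226107*√1245406/1245406 ≈ -202.61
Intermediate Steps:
G = -10*I*√2/9 (G = -√(-143 - 57)/9 = -10*I*√2/9 ≈ -1.5713*I)
-50246/j(G, 248) = -50246/√((-10*I*√2/9)² + 248²) = -50246/√(-200/81 + 61504) = -50246*9*√1245406/2490812 = -226107*√1245406/1245406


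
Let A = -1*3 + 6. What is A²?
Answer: 9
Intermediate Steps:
A = 3 (A = -3 + 6 = 3)
A² = 3² = 9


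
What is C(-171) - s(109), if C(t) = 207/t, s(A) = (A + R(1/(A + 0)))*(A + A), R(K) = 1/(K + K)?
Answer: -677240/19 ≈ -35644.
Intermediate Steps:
R(K) = 1/(2*K)
s(A) = 3*A**2 (s(A) = (A + 1/(2*(1/(A + 0))))*(A + A) = (A + 1/(2*(1/A)))*(2*A) = (A + A/2)*(2*A) = (3*A/2)*(2*A) = 3*A**2)
C(-171) - s(109) = 207/(-171) - 3*109**2 = 207*(-1/171) - 3*11881 = -23/19 - 1*35643 = -23/19 - 35643 = -677240/19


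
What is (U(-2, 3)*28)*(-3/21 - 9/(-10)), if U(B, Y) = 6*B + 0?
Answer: -1272/5 ≈ -254.40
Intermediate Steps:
U(B, Y) = 6*B
(U(-2, 3)*28)*(-3/21 - 9/(-10)) = ((6*(-2))*28)*(-3/21 - 9/(-10)) = (-12*28)*(-3*1/21 - 9*(-⅒)) = -336*(-⅐ + 9/10) = -336*53/70 = -1272/5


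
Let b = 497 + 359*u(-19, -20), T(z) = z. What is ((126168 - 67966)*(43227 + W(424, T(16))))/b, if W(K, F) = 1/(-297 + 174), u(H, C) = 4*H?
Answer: -309455377840/3294801 ≈ -93922.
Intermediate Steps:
W(K, F) = -1/123 (W(K, F) = 1/(-123) = -1/123)
b = -26787 (b = 497 + 359*(4*(-19)) = 497 + 359*(-76) = 497 - 27284 = -26787)
((126168 - 67966)*(43227 + W(424, T(16))))/b = ((126168 - 67966)*(43227 - 1/123))/(-26787) = (58202*(5316920/123))*(-1/26787) = (309455377840/123)*(-1/26787) = -309455377840/3294801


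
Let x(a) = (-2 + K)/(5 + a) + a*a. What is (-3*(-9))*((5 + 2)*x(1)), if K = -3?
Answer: 63/2 ≈ 31.500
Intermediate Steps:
x(a) = a² - 5/(5 + a) (x(a) = (-2 - 3)/(5 + a) + a*a = -5/(5 + a) + a² = a² - 5/(5 + a))
(-3*(-9))*((5 + 2)*x(1)) = (-3*(-9))*((5 + 2)*((-5 + 1³ + 5*1²)/(5 + 1))) = 27*(7*((-5 + 1 + 5*1)/6)) = 27*(7*((-5 + 1 + 5)/6)) = 27*(7*((⅙)*1)) = 27*(7*(⅙)) = 27*(7/6) = 63/2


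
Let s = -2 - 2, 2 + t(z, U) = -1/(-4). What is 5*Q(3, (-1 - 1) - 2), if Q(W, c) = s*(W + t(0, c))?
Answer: -25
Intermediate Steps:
t(z, U) = -7/4 (t(z, U) = -2 - 1/(-4) = -2 - 1*(-1/4) = -2 + 1/4 = -7/4)
s = -4
Q(W, c) = 7 - 4*W (Q(W, c) = -4*(W - 7/4) = -4*(-7/4 + W) = 7 - 4*W)
5*Q(3, (-1 - 1) - 2) = 5*(7 - 4*3) = 5*(7 - 12) = 5*(-5) = -25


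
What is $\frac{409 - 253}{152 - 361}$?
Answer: $- \frac{156}{209} \approx -0.74641$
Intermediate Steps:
$\frac{409 - 253}{152 - 361} = \frac{156}{-209} = 156 \left(- \frac{1}{209}\right) = - \frac{156}{209}$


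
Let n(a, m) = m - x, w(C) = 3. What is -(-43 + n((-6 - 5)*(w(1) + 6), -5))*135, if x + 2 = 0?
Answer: 6210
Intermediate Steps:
x = -2 (x = -2 + 0 = -2)
n(a, m) = 2 + m (n(a, m) = m - 1*(-2) = m + 2 = 2 + m)
-(-43 + n((-6 - 5)*(w(1) + 6), -5))*135 = -(-43 + (2 - 5))*135 = -(-43 - 3)*135 = -(-46)*135 = -1*(-6210) = 6210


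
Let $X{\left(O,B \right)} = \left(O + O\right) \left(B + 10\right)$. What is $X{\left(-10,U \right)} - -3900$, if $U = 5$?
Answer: $3600$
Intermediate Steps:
$X{\left(O,B \right)} = 2 O \left(10 + B\right)$
$X{\left(-10,U \right)} - -3900 = 2 \left(-10\right) \left(10 + 5\right) - -3900 = 2 \left(-10\right) 15 + 3900 = -300 + 3900 = 3600$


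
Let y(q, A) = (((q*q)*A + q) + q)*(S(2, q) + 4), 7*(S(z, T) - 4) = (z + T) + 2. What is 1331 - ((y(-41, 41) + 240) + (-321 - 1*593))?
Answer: -1293906/7 ≈ -1.8484e+5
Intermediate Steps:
S(z, T) = 30/7 + T/7 + z/7 (S(z, T) = 4 + ((z + T) + 2)/7 = 4 + ((T + z) + 2)/7 = 4 + (2 + T + z)/7 = 4 + (2/7 + T/7 + z/7) = 30/7 + T/7 + z/7)
y(q, A) = (60/7 + q/7)*(2*q + A*q²) (y(q, A) = (((q*q)*A + q) + q)*((30/7 + q/7 + (⅐)*2) + 4) = ((q²*A + q) + q)*((30/7 + q/7 + 2/7) + 4) = ((A*q² + q) + q)*((32/7 + q/7) + 4) = ((q + A*q²) + q)*(60/7 + q/7) = (2*q + A*q²)*(60/7 + q/7) = (60/7 + q/7)*(2*q + A*q²))
1331 - ((y(-41, 41) + 240) + (-321 - 1*593)) = 1331 - (((⅐)*(-41)*(120 + 2*(-41) + 41*(-41)² + 60*41*(-41)) + 240) + (-321 - 1*593)) = 1331 - (((⅐)*(-41)*(120 - 82 + 41*1681 - 100860) + 240) + (-321 - 593)) = 1331 - (((⅐)*(-41)*(120 - 82 + 68921 - 100860) + 240) - 914) = 1331 - (((⅐)*(-41)*(-31901) + 240) - 914) = 1331 - ((1307941/7 + 240) - 914) = 1331 - (1309621/7 - 914) = 1331 - 1*1303223/7 = 1331 - 1303223/7 = -1293906/7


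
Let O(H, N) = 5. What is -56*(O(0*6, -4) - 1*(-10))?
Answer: -840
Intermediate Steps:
-56*(O(0*6, -4) - 1*(-10)) = -56*(5 - 1*(-10)) = -56*(5 + 10) = -56*15 = -840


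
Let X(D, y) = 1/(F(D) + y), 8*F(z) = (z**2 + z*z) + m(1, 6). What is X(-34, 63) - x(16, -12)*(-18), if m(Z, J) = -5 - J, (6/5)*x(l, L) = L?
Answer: -504892/2805 ≈ -180.00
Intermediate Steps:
x(l, L) = 5*L/6
F(z) = -11/8 + z**2/4 (F(z) = ((z**2 + z*z) + (-5 - 1*6))/8 = ((z**2 + z**2) + (-5 - 6))/8 = (2*z**2 - 11)/8 = (-11 + 2*z**2)/8 = -11/8 + z**2/4)
X(D, y) = 1/(-11/8 + y + D**2/4) (X(D, y) = 1/((-11/8 + D**2/4) + y) = 1/(-11/8 + y + D**2/4))
X(-34, 63) - x(16, -12)*(-18) = 8/(-11 + 2*(-34)**2 + 8*63) - (5/6)*(-12)*(-18) = 8/(-11 + 2*1156 + 504) - (-10)*(-18) = 8/(-11 + 2312 + 504) - 1*180 = 8/2805 - 180 = -504892/2805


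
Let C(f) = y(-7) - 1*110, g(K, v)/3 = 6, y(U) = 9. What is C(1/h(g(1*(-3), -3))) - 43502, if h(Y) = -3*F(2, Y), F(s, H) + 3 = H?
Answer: -43603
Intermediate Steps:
F(s, H) = -3 + H
g(K, v) = 18 (g(K, v) = 3*6 = 18)
h(Y) = 9 - 3*Y (h(Y) = -3*(-3 + Y) = 9 - 3*Y)
C(f) = -101 (C(f) = 9 - 1*110 = 9 - 110 = -101)
C(1/h(g(1*(-3), -3))) - 43502 = -101 - 43502 = -43603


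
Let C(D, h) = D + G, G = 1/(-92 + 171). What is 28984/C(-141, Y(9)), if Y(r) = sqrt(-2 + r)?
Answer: -1144868/5569 ≈ -205.58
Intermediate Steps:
G = 1/79 ≈ 0.012658
C(D, h) = 1/79 + D (C(D, h) = D + 1/79 = 1/79 + D)
28984/C(-141, Y(9)) = 28984/(1/79 - 141) = 28984/(-11138/79) = 28984*(-79/11138) = -1144868/5569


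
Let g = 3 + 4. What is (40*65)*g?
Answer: 18200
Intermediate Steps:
g = 7
(40*65)*g = (40*65)*7 = 2600*7 = 18200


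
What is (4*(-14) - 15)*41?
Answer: -2911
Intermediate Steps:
(4*(-14) - 15)*41 = (-56 - 15)*41 = -71*41 = -2911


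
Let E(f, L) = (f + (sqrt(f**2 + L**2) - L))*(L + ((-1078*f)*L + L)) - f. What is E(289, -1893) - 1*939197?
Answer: 1286823130554 + 589745220*sqrt(3666970) ≈ 2.4161e+12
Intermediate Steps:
E(f, L) = -f + (2*L - 1078*L*f)*(f + sqrt(L**2 + f**2) - L) (E(f, L) = (f + (sqrt(L**2 + f**2) - L))*(L + (-1078*L*f + L)) - f = (f + sqrt(L**2 + f**2) - L)*(L + (L - 1078*L*f)) - f = (f + sqrt(L**2 + f**2) - L)*(2*L - 1078*L*f) - f = (2*L - 1078*L*f)*(f + sqrt(L**2 + f**2) - L) - f = -f + (2*L - 1078*L*f)*(f + sqrt(L**2 + f**2) - L))
E(289, -1893) - 1*939197 = (-1*289 - 2*(-1893)**2 - 1078*(-1893)*289**2 + 2*(-1893)*289 + 2*(-1893)*sqrt((-1893)**2 + 289**2) + 1078*289*(-1893)**2 - 1078*(-1893)*289*sqrt((-1893)**2 + 289**2)) - 1*939197 = (-289 - 2*3583449 - 1078*(-1893)*83521 - 1094154 + 2*(-1893)*sqrt(3583449 + 83521) + 1078*289*3583449 - 1078*(-1893)*289*sqrt(3583449 + 83521)) - 939197 = (-289 - 7166898 + 170437462734 - 1094154 + 2*(-1893)*sqrt(3666970) + 1116394868358 - 1078*(-1893)*289*sqrt(3666970)) - 939197 = (-289 - 7166898 + 170437462734 - 1094154 - 3786*sqrt(3666970) + 1116394868358 + 589749006*sqrt(3666970)) - 939197 = (1286824069751 + 589745220*sqrt(3666970)) - 939197 = 1286823130554 + 589745220*sqrt(3666970)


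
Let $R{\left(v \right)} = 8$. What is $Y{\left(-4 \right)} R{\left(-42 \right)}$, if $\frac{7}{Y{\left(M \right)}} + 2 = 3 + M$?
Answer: $- \frac{56}{3} \approx -18.667$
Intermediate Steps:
$Y{\left(M \right)} = \frac{7}{1 + M}$ ($Y{\left(M \right)} = \frac{7}{-2 + \left(3 + M\right)} = \frac{7}{1 + M}$)
$Y{\left(-4 \right)} R{\left(-42 \right)} = \frac{7}{1 - 4} \cdot 8 = \frac{7}{-3} \cdot 8 = 7 \left(- \frac{1}{3}\right) 8 = \left(- \frac{7}{3}\right) 8 = - \frac{56}{3}$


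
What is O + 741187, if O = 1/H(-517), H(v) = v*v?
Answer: 198111132044/267289 ≈ 7.4119e+5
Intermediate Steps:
H(v) = v**2
O = 1/267289 (O = 1/((-517)**2) = 1/267289 ≈ 3.7413e-6)
O + 741187 = 1/267289 + 741187 = 198111132044/267289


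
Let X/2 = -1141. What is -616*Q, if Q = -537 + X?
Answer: 1736504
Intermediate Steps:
X = -2282 (X = 2*(-1141) = -2282)
Q = -2819 (Q = -537 - 2282 = -2819)
-616*Q = -616*(-2819) = 1736504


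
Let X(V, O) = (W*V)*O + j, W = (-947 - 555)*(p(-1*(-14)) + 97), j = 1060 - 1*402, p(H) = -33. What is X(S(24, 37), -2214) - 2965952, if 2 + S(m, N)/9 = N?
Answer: 67037663186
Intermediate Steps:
S(m, N) = -18 + 9*N
j = 658 (j = 1060 - 402 = 658)
W = -96128 (W = (-947 - 555)*(-33 + 97) = -1502*64 = -96128)
X(V, O) = 658 - 96128*O*V (X(V, O) = (-96128*V)*O + 658 = -96128*O*V + 658 = 658 - 96128*O*V)
X(S(24, 37), -2214) - 2965952 = (658 - 96128*(-2214)*(-18 + 9*37)) - 2965952 = (658 - 96128*(-2214)*(-18 + 333)) - 2965952 = (658 - 96128*(-2214)*315) - 2965952 = (658 + 67040628480) - 2965952 = 67040629138 - 2965952 = 67037663186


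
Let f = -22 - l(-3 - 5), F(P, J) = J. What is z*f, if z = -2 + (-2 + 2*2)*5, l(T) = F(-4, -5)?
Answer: -136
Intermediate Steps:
l(T) = -5
z = 8 (z = -2 + (-2 + 4)*5 = -2 + 2*5 = -2 + 10 = 8)
f = -17 (f = -22 - 1*(-5) = -22 + 5 = -17)
z*f = 8*(-17) = -136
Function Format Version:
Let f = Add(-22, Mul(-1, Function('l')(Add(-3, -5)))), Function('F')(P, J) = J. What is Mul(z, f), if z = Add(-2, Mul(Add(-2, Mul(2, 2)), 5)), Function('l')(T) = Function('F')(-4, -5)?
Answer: -136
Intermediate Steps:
Function('l')(T) = -5
z = 8 (z = Add(-2, Mul(Add(-2, 4), 5)) = Add(-2, Mul(2, 5)) = Add(-2, 10) = 8)
f = -17 (f = Add(-22, Mul(-1, -5)) = Add(-22, 5) = -17)
Mul(z, f) = Mul(8, -17) = -136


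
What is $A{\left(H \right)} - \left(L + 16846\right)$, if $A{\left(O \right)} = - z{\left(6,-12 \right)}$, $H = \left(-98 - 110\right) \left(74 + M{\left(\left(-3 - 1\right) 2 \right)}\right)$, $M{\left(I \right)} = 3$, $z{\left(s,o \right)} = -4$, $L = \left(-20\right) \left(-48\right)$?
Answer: $-17802$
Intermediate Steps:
$L = 960$
$H = -16016$ ($H = \left(-98 - 110\right) \left(74 + 3\right) = \left(-208\right) 77 = -16016$)
$A{\left(O \right)} = 4$ ($A{\left(O \right)} = \left(-1\right) \left(-4\right) = 4$)
$A{\left(H \right)} - \left(L + 16846\right) = 4 - \left(960 + 16846\right) = 4 - 17806 = -17802$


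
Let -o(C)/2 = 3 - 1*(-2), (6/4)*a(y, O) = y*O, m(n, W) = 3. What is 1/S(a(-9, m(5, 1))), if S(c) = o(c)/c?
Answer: 9/5 ≈ 1.8000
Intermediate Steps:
a(y, O) = 2*O*y/3 (a(y, O) = 2*(y*O)/3 = 2*(O*y)/3 = 2*O*y/3)
o(C) = -10 (o(C) = -2*(3 - 1*(-2)) = -2*(3 + 2) = -2*5 = -10)
S(c) = -10/c
1/S(a(-9, m(5, 1))) = 1/(-10/((⅔)*3*(-9))) = 1/(-10/(-18)) = 1/(-10*(-1/18)) = 1/(5/9) = 9/5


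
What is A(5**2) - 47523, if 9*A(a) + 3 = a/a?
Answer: -427709/9 ≈ -47523.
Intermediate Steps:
A(a) = -2/9 (A(a) = -1/3 + (a/a)/9 = -1/3 + (1/9)*1 = -1/3 + 1/9 = -2/9)
A(5**2) - 47523 = -2/9 - 47523 = -427709/9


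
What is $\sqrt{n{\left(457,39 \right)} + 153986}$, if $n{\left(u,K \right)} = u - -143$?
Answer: $\sqrt{154586} \approx 393.17$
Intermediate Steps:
$n{\left(u,K \right)} = 143 + u$ ($n{\left(u,K \right)} = u + 143 = 143 + u$)
$\sqrt{n{\left(457,39 \right)} + 153986} = \sqrt{\left(143 + 457\right) + 153986} = \sqrt{600 + 153986} = \sqrt{154586}$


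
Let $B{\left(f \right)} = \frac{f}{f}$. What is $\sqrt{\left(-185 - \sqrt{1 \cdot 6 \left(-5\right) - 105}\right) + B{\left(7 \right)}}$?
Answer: $\sqrt{-184 - 3 i \sqrt{15}} \approx 0.42807 - 13.571 i$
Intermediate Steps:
$B{\left(f \right)} = 1$
$\sqrt{\left(-185 - \sqrt{1 \cdot 6 \left(-5\right) - 105}\right) + B{\left(7 \right)}} = \sqrt{\left(-185 - \sqrt{1 \cdot 6 \left(-5\right) - 105}\right) + 1} = \sqrt{\left(-185 - \sqrt{6 \left(-5\right) - 105}\right) + 1} = \sqrt{\left(-185 - \sqrt{-30 - 105}\right) + 1} = \sqrt{\left(-185 - \sqrt{-135}\right) + 1} = \sqrt{\left(-185 - 3 i \sqrt{15}\right) + 1} = \sqrt{-184 - 3 i \sqrt{15}}$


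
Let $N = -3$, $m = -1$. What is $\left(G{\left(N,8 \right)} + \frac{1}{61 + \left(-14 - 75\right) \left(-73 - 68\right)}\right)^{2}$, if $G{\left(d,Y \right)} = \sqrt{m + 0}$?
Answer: $- \frac{159012099}{159012100} + \frac{i}{6305} \approx -1.0 + 0.0001586 i$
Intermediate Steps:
$G{\left(d,Y \right)} = i$ ($G{\left(d,Y \right)} = \sqrt{-1 + 0} = \sqrt{-1} = i$)
$\left(G{\left(N,8 \right)} + \frac{1}{61 + \left(-14 - 75\right) \left(-73 - 68\right)}\right)^{2} = \left(i + \frac{1}{61 + \left(-14 - 75\right) \left(-73 - 68\right)}\right)^{2} = \left(i + \frac{1}{61 - -12549}\right)^{2} = \left(i + \frac{1}{61 + 12549}\right)^{2} = \left(i + \frac{1}{12610}\right)^{2} = \left(\frac{1}{12610} + i\right)^{2}$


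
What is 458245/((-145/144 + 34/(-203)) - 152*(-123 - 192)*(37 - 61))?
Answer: -13395417840/33591110171 ≈ -0.39878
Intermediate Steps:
458245/((-145/144 + 34/(-203)) - 152*(-123 - 192)*(37 - 61)) = 458245/((-145*1/144 + 34*(-1/203)) - (-47880)*(-24)) = 458245/((-145/144 - 34/203) - 152*7560) = 458245/(-34331/29232 - 1149120) = 458245/(-33591110171/29232) = 458245*(-29232/33591110171) = -13395417840/33591110171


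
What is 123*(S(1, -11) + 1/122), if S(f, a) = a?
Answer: -164943/122 ≈ -1352.0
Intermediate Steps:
123*(S(1, -11) + 1/122) = 123*(-11 + 1/122) = 123*(-1341/122) = -164943/122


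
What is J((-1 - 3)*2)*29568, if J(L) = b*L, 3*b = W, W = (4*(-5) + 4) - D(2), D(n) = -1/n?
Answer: 1222144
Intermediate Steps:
W = -31/2 (W = (4*(-5) + 4) - (-1)/2 = (-20 + 4) - (-1)/2 = -16 - 1*(-½) = -16 + ½ = -31/2 ≈ -15.500)
b = -31/6 (b = (⅓)*(-31/2) = -31/6 ≈ -5.1667)
J(L) = -31*L/6
J((-1 - 3)*2)*29568 = -31*(-1 - 3)*2/6*29568 = -(-62)*2/3*29568 = -31/6*(-8)*29568 = (124/3)*29568 = 1222144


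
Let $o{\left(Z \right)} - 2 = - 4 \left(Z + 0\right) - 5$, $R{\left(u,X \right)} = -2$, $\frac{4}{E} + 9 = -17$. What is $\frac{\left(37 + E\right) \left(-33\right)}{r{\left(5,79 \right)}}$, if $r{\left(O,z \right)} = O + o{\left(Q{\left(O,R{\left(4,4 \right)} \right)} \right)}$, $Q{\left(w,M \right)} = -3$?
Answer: $- \frac{15807}{182} \approx -86.852$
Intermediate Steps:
$E = - \frac{2}{13}$ ($E = \frac{4}{-9 - 17} = \frac{4}{-26} = 4 \left(- \frac{1}{26}\right) = - \frac{2}{13} \approx -0.15385$)
$o{\left(Z \right)} = -3 - 4 Z$ ($o{\left(Z \right)} = 2 - \left(5 + 4 \left(Z + 0\right)\right) = 2 - \left(5 + 4 Z\right) = -3 - 4 Z$)
$r{\left(O,z \right)} = 9 + O$ ($r{\left(O,z \right)} = O - -9 = O + \left(-3 + 12\right) = O + 9 = 9 + O$)
$\frac{\left(37 + E\right) \left(-33\right)}{r{\left(5,79 \right)}} = \frac{\left(37 - \frac{2}{13}\right) \left(-33\right)}{9 + 5} = \frac{\frac{479}{13} \left(-33\right)}{14} = \left(- \frac{15807}{13}\right) \frac{1}{14} = - \frac{15807}{182}$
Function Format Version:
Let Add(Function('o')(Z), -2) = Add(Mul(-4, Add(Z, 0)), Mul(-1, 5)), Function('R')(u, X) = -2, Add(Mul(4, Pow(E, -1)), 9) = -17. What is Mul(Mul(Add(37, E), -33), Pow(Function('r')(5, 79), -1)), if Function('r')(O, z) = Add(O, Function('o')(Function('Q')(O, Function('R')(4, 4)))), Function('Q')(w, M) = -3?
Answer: Rational(-15807, 182) ≈ -86.852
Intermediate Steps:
E = Rational(-2, 13) (E = Mul(4, Pow(Add(-9, -17), -1)) = Mul(4, Pow(-26, -1)) = Mul(4, Rational(-1, 26)) = Rational(-2, 13) ≈ -0.15385)
Function('o')(Z) = Add(-3, Mul(-4, Z)) (Function('o')(Z) = Add(2, Add(Mul(-4, Add(Z, 0)), Mul(-1, 5))) = Add(2, Add(Mul(-4, Z), -5)) = Add(2, Add(-5, Mul(-4, Z))) = Add(-3, Mul(-4, Z)))
Function('r')(O, z) = Add(9, O) (Function('r')(O, z) = Add(O, Add(-3, Mul(-4, -3))) = Add(O, Add(-3, 12)) = Add(O, 9) = Add(9, O))
Mul(Mul(Add(37, E), -33), Pow(Function('r')(5, 79), -1)) = Mul(Mul(Add(37, Rational(-2, 13)), -33), Pow(Add(9, 5), -1)) = Mul(Mul(Rational(479, 13), -33), Pow(14, -1)) = Mul(Rational(-15807, 13), Rational(1, 14)) = Rational(-15807, 182)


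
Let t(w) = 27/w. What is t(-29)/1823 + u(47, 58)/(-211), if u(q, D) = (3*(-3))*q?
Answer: 22357044/11154937 ≈ 2.0042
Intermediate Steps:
u(q, D) = -9*q
t(-29)/1823 + u(47, 58)/(-211) = (27/(-29))/1823 - 9*47/(-211) = (27*(-1/29))*(1/1823) - 423*(-1/211) = -27/29*1/1823 + 423/211 = -27/52867 + 423/211 = 22357044/11154937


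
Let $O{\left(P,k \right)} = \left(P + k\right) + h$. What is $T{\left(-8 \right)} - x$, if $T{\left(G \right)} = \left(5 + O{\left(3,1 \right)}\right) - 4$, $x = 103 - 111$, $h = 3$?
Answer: $16$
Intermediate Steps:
$O{\left(P,k \right)} = 3 + P + k$ ($O{\left(P,k \right)} = \left(P + k\right) + 3 = 3 + P + k$)
$x = -8$ ($x = 103 - 111 = -8$)
$T{\left(G \right)} = 8$ ($T{\left(G \right)} = \left(5 + \left(3 + 3 + 1\right)\right) - 4 = \left(5 + 7\right) - 4 = 12 - 4 = 8$)
$T{\left(-8 \right)} - x = 8 - -8 = 8 + 8 = 16$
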